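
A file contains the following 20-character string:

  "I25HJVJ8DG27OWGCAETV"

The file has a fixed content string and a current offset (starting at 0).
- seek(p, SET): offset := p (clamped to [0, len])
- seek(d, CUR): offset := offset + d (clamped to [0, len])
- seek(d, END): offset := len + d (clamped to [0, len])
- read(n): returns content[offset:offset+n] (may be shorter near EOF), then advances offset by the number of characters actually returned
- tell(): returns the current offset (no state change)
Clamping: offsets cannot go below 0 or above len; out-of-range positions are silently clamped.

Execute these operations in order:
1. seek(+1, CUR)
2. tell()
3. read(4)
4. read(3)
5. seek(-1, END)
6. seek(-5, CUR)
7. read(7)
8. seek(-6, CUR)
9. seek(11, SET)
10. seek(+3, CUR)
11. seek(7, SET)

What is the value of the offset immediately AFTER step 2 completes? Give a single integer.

After 1 (seek(+1, CUR)): offset=1
After 2 (tell()): offset=1

Answer: 1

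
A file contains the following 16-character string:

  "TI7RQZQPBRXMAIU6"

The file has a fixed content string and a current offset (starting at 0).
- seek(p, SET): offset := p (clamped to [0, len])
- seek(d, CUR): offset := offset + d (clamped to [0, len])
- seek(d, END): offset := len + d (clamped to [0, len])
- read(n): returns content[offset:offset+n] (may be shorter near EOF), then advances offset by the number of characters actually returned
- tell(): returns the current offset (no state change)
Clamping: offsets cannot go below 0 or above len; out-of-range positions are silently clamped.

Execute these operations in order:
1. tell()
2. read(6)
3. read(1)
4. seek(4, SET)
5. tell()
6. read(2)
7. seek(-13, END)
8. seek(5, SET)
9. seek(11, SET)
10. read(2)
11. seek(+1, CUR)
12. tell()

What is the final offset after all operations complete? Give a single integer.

After 1 (tell()): offset=0
After 2 (read(6)): returned 'TI7RQZ', offset=6
After 3 (read(1)): returned 'Q', offset=7
After 4 (seek(4, SET)): offset=4
After 5 (tell()): offset=4
After 6 (read(2)): returned 'QZ', offset=6
After 7 (seek(-13, END)): offset=3
After 8 (seek(5, SET)): offset=5
After 9 (seek(11, SET)): offset=11
After 10 (read(2)): returned 'MA', offset=13
After 11 (seek(+1, CUR)): offset=14
After 12 (tell()): offset=14

Answer: 14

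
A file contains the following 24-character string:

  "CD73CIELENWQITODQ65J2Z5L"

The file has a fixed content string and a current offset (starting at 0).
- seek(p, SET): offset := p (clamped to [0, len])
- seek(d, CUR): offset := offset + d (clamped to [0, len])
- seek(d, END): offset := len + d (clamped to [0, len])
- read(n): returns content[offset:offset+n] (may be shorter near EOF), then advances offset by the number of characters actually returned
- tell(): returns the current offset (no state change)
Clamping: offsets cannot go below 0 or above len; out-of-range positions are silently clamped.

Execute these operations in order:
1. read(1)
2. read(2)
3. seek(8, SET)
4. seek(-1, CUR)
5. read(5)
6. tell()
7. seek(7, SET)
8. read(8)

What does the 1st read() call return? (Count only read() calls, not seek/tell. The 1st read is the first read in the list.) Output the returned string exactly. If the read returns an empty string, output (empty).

Answer: C

Derivation:
After 1 (read(1)): returned 'C', offset=1
After 2 (read(2)): returned 'D7', offset=3
After 3 (seek(8, SET)): offset=8
After 4 (seek(-1, CUR)): offset=7
After 5 (read(5)): returned 'LENWQ', offset=12
After 6 (tell()): offset=12
After 7 (seek(7, SET)): offset=7
After 8 (read(8)): returned 'LENWQITO', offset=15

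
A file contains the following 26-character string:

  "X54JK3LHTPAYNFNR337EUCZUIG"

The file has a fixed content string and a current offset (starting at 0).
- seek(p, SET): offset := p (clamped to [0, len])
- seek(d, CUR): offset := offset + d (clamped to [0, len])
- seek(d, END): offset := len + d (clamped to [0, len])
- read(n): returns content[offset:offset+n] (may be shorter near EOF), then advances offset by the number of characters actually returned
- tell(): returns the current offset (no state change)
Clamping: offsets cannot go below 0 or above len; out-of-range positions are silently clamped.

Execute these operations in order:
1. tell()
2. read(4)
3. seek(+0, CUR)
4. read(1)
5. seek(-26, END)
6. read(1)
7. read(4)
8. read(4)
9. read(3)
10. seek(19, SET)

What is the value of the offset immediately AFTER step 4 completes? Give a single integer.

After 1 (tell()): offset=0
After 2 (read(4)): returned 'X54J', offset=4
After 3 (seek(+0, CUR)): offset=4
After 4 (read(1)): returned 'K', offset=5

Answer: 5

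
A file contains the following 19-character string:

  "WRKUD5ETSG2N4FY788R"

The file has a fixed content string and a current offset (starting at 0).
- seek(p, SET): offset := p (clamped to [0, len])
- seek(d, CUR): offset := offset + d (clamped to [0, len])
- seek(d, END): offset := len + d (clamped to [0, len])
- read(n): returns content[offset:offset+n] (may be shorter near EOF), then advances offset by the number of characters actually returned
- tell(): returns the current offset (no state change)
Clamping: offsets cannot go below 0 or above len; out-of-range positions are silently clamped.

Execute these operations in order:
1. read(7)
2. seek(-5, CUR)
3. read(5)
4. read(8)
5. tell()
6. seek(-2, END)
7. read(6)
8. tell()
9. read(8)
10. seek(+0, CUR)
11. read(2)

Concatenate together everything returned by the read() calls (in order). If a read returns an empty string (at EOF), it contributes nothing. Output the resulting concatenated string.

Answer: WRKUD5EKUD5ETSG2N4FY8R

Derivation:
After 1 (read(7)): returned 'WRKUD5E', offset=7
After 2 (seek(-5, CUR)): offset=2
After 3 (read(5)): returned 'KUD5E', offset=7
After 4 (read(8)): returned 'TSG2N4FY', offset=15
After 5 (tell()): offset=15
After 6 (seek(-2, END)): offset=17
After 7 (read(6)): returned '8R', offset=19
After 8 (tell()): offset=19
After 9 (read(8)): returned '', offset=19
After 10 (seek(+0, CUR)): offset=19
After 11 (read(2)): returned '', offset=19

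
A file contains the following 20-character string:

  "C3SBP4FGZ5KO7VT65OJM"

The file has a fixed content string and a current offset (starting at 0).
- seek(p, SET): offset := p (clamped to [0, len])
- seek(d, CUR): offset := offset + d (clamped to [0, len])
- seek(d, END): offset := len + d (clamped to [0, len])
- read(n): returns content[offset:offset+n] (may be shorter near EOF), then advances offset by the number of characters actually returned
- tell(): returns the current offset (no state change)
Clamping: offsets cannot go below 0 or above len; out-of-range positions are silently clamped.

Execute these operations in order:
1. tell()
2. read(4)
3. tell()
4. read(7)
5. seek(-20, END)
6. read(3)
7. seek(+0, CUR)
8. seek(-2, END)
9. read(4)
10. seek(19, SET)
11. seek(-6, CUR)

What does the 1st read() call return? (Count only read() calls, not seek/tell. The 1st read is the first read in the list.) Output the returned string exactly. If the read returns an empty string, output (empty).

Answer: C3SB

Derivation:
After 1 (tell()): offset=0
After 2 (read(4)): returned 'C3SB', offset=4
After 3 (tell()): offset=4
After 4 (read(7)): returned 'P4FGZ5K', offset=11
After 5 (seek(-20, END)): offset=0
After 6 (read(3)): returned 'C3S', offset=3
After 7 (seek(+0, CUR)): offset=3
After 8 (seek(-2, END)): offset=18
After 9 (read(4)): returned 'JM', offset=20
After 10 (seek(19, SET)): offset=19
After 11 (seek(-6, CUR)): offset=13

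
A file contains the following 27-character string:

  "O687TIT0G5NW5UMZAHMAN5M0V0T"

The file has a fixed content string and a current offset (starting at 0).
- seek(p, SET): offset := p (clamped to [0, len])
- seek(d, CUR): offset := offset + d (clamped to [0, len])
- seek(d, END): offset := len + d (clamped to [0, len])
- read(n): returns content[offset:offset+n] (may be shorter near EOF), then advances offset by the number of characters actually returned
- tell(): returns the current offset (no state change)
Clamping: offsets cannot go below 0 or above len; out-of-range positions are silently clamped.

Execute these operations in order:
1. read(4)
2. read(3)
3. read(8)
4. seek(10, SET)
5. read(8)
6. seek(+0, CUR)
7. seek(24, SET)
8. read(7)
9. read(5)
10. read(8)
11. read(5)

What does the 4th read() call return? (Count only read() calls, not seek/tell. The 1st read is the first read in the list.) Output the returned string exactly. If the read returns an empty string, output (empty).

Answer: NW5UMZAH

Derivation:
After 1 (read(4)): returned 'O687', offset=4
After 2 (read(3)): returned 'TIT', offset=7
After 3 (read(8)): returned '0G5NW5UM', offset=15
After 4 (seek(10, SET)): offset=10
After 5 (read(8)): returned 'NW5UMZAH', offset=18
After 6 (seek(+0, CUR)): offset=18
After 7 (seek(24, SET)): offset=24
After 8 (read(7)): returned 'V0T', offset=27
After 9 (read(5)): returned '', offset=27
After 10 (read(8)): returned '', offset=27
After 11 (read(5)): returned '', offset=27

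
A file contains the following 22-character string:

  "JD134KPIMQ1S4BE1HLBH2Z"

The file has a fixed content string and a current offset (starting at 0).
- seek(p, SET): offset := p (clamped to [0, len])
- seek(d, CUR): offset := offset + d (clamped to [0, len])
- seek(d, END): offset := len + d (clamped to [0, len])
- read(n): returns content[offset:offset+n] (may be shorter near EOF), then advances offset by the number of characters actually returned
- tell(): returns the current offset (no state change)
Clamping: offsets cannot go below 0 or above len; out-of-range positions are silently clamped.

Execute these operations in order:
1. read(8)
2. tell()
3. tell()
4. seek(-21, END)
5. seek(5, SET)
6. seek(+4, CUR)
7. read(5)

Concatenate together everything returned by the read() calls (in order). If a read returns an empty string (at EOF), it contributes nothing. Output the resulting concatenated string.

After 1 (read(8)): returned 'JD134KPI', offset=8
After 2 (tell()): offset=8
After 3 (tell()): offset=8
After 4 (seek(-21, END)): offset=1
After 5 (seek(5, SET)): offset=5
After 6 (seek(+4, CUR)): offset=9
After 7 (read(5)): returned 'Q1S4B', offset=14

Answer: JD134KPIQ1S4B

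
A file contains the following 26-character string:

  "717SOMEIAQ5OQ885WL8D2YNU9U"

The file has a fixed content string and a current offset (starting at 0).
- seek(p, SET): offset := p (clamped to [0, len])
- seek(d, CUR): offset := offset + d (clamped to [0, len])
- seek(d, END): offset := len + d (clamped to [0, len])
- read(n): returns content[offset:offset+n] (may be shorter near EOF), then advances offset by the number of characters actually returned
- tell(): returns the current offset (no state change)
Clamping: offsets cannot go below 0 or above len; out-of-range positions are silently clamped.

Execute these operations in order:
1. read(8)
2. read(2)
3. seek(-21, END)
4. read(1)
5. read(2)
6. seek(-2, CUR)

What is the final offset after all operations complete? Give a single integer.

Answer: 6

Derivation:
After 1 (read(8)): returned '717SOMEI', offset=8
After 2 (read(2)): returned 'AQ', offset=10
After 3 (seek(-21, END)): offset=5
After 4 (read(1)): returned 'M', offset=6
After 5 (read(2)): returned 'EI', offset=8
After 6 (seek(-2, CUR)): offset=6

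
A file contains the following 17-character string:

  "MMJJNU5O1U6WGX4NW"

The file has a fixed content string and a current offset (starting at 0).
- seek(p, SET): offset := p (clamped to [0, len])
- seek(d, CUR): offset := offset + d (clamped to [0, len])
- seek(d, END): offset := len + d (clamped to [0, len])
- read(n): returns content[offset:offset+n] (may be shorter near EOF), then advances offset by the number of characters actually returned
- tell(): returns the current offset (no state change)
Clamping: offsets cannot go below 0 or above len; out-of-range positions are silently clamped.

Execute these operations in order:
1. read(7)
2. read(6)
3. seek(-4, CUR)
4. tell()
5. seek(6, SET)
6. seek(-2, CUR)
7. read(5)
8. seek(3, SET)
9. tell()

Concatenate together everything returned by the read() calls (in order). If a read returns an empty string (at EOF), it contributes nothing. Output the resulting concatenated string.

Answer: MMJJNU5O1U6WGNU5O1

Derivation:
After 1 (read(7)): returned 'MMJJNU5', offset=7
After 2 (read(6)): returned 'O1U6WG', offset=13
After 3 (seek(-4, CUR)): offset=9
After 4 (tell()): offset=9
After 5 (seek(6, SET)): offset=6
After 6 (seek(-2, CUR)): offset=4
After 7 (read(5)): returned 'NU5O1', offset=9
After 8 (seek(3, SET)): offset=3
After 9 (tell()): offset=3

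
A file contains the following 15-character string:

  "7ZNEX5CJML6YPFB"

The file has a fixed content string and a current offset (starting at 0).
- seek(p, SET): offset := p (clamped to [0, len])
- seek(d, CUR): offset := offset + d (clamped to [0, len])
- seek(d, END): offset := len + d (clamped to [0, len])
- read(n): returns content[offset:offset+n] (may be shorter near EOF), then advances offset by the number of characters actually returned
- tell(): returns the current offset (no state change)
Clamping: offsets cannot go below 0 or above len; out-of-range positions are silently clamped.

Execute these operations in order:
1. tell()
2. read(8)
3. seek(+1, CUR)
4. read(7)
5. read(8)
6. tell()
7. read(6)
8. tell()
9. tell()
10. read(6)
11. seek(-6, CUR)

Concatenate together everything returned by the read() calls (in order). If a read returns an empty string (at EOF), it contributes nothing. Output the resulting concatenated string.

Answer: 7ZNEX5CJL6YPFB

Derivation:
After 1 (tell()): offset=0
After 2 (read(8)): returned '7ZNEX5CJ', offset=8
After 3 (seek(+1, CUR)): offset=9
After 4 (read(7)): returned 'L6YPFB', offset=15
After 5 (read(8)): returned '', offset=15
After 6 (tell()): offset=15
After 7 (read(6)): returned '', offset=15
After 8 (tell()): offset=15
After 9 (tell()): offset=15
After 10 (read(6)): returned '', offset=15
After 11 (seek(-6, CUR)): offset=9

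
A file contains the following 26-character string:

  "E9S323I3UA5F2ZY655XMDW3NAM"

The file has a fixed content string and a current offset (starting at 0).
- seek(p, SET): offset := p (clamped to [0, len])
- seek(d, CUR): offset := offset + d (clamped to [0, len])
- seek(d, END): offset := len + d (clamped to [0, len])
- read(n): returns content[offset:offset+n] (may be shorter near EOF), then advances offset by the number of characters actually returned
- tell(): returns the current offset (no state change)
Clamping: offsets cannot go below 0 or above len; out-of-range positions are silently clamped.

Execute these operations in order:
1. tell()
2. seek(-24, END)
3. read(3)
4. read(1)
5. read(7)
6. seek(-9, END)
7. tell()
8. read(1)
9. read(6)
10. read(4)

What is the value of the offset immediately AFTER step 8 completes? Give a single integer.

Answer: 18

Derivation:
After 1 (tell()): offset=0
After 2 (seek(-24, END)): offset=2
After 3 (read(3)): returned 'S32', offset=5
After 4 (read(1)): returned '3', offset=6
After 5 (read(7)): returned 'I3UA5F2', offset=13
After 6 (seek(-9, END)): offset=17
After 7 (tell()): offset=17
After 8 (read(1)): returned '5', offset=18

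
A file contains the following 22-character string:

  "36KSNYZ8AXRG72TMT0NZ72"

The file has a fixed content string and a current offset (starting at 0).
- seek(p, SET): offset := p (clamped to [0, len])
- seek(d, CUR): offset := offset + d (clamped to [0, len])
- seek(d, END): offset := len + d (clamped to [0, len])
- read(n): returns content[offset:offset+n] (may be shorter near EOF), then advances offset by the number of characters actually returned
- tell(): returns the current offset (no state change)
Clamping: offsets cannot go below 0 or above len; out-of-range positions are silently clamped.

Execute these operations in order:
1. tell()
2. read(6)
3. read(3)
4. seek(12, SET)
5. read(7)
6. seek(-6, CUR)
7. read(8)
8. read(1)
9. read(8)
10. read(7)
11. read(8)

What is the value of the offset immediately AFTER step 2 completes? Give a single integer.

After 1 (tell()): offset=0
After 2 (read(6)): returned '36KSNY', offset=6

Answer: 6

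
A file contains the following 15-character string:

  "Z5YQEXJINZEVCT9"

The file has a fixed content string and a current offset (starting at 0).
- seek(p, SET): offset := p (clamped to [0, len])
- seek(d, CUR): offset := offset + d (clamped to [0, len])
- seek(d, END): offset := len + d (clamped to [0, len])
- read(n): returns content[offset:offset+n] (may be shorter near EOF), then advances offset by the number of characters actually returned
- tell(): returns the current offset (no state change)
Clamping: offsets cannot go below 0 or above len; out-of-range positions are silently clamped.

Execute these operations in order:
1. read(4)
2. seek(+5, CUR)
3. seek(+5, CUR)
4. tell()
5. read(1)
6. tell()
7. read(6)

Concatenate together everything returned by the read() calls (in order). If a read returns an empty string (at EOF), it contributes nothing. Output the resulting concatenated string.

After 1 (read(4)): returned 'Z5YQ', offset=4
After 2 (seek(+5, CUR)): offset=9
After 3 (seek(+5, CUR)): offset=14
After 4 (tell()): offset=14
After 5 (read(1)): returned '9', offset=15
After 6 (tell()): offset=15
After 7 (read(6)): returned '', offset=15

Answer: Z5YQ9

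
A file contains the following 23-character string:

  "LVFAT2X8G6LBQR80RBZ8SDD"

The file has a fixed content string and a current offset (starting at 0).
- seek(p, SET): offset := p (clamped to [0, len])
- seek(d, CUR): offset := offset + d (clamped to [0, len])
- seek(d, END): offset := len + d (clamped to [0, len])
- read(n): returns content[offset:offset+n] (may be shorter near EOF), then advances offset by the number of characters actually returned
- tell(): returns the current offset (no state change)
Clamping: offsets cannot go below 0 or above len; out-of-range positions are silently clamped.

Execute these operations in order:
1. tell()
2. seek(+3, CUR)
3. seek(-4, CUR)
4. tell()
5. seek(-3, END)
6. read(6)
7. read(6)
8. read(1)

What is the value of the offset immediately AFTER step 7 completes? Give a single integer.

Answer: 23

Derivation:
After 1 (tell()): offset=0
After 2 (seek(+3, CUR)): offset=3
After 3 (seek(-4, CUR)): offset=0
After 4 (tell()): offset=0
After 5 (seek(-3, END)): offset=20
After 6 (read(6)): returned 'SDD', offset=23
After 7 (read(6)): returned '', offset=23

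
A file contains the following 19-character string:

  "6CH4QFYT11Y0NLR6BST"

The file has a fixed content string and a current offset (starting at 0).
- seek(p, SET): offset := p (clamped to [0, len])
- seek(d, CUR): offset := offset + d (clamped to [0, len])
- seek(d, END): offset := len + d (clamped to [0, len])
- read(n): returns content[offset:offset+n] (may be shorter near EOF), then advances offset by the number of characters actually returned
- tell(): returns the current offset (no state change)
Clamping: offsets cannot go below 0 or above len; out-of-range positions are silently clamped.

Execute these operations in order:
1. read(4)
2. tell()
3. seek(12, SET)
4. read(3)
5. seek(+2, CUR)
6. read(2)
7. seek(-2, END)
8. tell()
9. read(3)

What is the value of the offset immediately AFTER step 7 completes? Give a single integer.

Answer: 17

Derivation:
After 1 (read(4)): returned '6CH4', offset=4
After 2 (tell()): offset=4
After 3 (seek(12, SET)): offset=12
After 4 (read(3)): returned 'NLR', offset=15
After 5 (seek(+2, CUR)): offset=17
After 6 (read(2)): returned 'ST', offset=19
After 7 (seek(-2, END)): offset=17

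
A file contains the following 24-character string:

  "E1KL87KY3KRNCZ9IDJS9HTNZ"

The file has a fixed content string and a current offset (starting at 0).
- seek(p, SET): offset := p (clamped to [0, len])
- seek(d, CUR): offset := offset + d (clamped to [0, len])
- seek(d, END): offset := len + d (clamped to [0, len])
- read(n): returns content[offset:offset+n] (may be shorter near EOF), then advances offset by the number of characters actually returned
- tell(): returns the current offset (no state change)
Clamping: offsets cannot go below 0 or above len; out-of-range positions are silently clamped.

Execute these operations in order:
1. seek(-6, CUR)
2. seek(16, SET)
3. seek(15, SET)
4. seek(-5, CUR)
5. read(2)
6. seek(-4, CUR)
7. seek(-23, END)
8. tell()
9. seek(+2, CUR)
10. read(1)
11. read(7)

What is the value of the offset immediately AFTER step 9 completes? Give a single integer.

Answer: 3

Derivation:
After 1 (seek(-6, CUR)): offset=0
After 2 (seek(16, SET)): offset=16
After 3 (seek(15, SET)): offset=15
After 4 (seek(-5, CUR)): offset=10
After 5 (read(2)): returned 'RN', offset=12
After 6 (seek(-4, CUR)): offset=8
After 7 (seek(-23, END)): offset=1
After 8 (tell()): offset=1
After 9 (seek(+2, CUR)): offset=3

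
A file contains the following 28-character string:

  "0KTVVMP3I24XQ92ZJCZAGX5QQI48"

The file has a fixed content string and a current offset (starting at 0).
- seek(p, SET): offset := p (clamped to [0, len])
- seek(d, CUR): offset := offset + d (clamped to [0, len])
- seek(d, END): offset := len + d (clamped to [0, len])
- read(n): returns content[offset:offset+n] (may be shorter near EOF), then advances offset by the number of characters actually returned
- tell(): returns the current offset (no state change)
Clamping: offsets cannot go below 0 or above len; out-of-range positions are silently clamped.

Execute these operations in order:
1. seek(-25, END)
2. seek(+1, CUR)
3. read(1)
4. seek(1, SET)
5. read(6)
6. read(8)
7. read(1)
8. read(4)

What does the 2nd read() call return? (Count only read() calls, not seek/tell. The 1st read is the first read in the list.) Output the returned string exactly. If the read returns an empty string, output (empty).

After 1 (seek(-25, END)): offset=3
After 2 (seek(+1, CUR)): offset=4
After 3 (read(1)): returned 'V', offset=5
After 4 (seek(1, SET)): offset=1
After 5 (read(6)): returned 'KTVVMP', offset=7
After 6 (read(8)): returned '3I24XQ92', offset=15
After 7 (read(1)): returned 'Z', offset=16
After 8 (read(4)): returned 'JCZA', offset=20

Answer: KTVVMP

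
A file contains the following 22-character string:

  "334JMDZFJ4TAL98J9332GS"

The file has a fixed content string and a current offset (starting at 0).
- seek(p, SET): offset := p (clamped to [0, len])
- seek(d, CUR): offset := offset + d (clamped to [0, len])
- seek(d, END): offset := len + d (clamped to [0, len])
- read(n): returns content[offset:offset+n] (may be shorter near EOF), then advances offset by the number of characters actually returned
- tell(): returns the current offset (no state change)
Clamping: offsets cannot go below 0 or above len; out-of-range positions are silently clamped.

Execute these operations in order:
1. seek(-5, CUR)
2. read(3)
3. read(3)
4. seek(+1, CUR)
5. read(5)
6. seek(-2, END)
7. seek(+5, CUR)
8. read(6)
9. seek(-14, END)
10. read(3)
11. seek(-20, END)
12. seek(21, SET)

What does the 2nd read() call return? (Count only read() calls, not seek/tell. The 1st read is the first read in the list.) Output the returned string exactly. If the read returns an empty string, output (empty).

After 1 (seek(-5, CUR)): offset=0
After 2 (read(3)): returned '334', offset=3
After 3 (read(3)): returned 'JMD', offset=6
After 4 (seek(+1, CUR)): offset=7
After 5 (read(5)): returned 'FJ4TA', offset=12
After 6 (seek(-2, END)): offset=20
After 7 (seek(+5, CUR)): offset=22
After 8 (read(6)): returned '', offset=22
After 9 (seek(-14, END)): offset=8
After 10 (read(3)): returned 'J4T', offset=11
After 11 (seek(-20, END)): offset=2
After 12 (seek(21, SET)): offset=21

Answer: JMD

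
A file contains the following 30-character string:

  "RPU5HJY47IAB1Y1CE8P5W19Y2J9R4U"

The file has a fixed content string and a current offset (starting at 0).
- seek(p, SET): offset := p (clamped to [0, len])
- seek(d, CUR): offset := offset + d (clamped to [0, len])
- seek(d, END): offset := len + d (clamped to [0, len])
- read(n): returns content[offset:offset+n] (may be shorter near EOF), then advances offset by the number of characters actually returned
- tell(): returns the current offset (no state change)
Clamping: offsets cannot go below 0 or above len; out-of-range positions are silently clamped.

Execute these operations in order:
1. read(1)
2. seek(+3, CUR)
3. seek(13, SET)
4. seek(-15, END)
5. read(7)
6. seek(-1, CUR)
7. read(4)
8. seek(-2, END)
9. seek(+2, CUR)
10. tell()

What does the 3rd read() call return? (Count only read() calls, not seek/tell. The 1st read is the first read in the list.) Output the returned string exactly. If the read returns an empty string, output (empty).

Answer: 19Y2

Derivation:
After 1 (read(1)): returned 'R', offset=1
After 2 (seek(+3, CUR)): offset=4
After 3 (seek(13, SET)): offset=13
After 4 (seek(-15, END)): offset=15
After 5 (read(7)): returned 'CE8P5W1', offset=22
After 6 (seek(-1, CUR)): offset=21
After 7 (read(4)): returned '19Y2', offset=25
After 8 (seek(-2, END)): offset=28
After 9 (seek(+2, CUR)): offset=30
After 10 (tell()): offset=30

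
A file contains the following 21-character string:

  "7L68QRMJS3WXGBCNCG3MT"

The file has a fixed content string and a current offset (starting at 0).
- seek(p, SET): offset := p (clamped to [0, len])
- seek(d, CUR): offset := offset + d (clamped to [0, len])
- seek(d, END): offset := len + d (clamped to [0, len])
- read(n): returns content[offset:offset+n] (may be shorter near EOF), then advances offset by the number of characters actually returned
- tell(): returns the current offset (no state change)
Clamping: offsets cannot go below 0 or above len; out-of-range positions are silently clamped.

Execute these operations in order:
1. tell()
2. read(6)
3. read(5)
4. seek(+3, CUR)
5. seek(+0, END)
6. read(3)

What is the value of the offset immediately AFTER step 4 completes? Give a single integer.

Answer: 14

Derivation:
After 1 (tell()): offset=0
After 2 (read(6)): returned '7L68QR', offset=6
After 3 (read(5)): returned 'MJS3W', offset=11
After 4 (seek(+3, CUR)): offset=14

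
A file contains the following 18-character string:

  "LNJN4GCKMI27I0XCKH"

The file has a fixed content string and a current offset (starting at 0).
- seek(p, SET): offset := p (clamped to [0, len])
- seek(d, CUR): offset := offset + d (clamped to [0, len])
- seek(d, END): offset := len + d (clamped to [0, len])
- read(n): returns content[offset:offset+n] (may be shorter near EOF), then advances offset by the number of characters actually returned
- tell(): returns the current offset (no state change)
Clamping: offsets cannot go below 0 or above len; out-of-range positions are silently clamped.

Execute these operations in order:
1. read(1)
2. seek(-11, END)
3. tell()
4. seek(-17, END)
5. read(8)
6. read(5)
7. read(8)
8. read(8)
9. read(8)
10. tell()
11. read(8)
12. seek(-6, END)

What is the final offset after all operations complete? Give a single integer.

After 1 (read(1)): returned 'L', offset=1
After 2 (seek(-11, END)): offset=7
After 3 (tell()): offset=7
After 4 (seek(-17, END)): offset=1
After 5 (read(8)): returned 'NJN4GCKM', offset=9
After 6 (read(5)): returned 'I27I0', offset=14
After 7 (read(8)): returned 'XCKH', offset=18
After 8 (read(8)): returned '', offset=18
After 9 (read(8)): returned '', offset=18
After 10 (tell()): offset=18
After 11 (read(8)): returned '', offset=18
After 12 (seek(-6, END)): offset=12

Answer: 12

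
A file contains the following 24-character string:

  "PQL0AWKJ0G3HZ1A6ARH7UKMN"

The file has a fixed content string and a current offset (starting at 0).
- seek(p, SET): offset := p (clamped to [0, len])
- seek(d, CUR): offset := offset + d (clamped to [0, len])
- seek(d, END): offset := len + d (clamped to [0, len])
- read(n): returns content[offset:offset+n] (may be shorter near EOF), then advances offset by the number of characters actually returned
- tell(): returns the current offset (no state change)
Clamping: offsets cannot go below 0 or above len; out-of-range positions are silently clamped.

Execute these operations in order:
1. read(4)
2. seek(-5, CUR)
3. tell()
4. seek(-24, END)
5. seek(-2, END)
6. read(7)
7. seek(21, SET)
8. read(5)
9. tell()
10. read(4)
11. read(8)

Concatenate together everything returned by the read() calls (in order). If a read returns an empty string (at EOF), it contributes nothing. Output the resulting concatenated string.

Answer: PQL0MNKMN

Derivation:
After 1 (read(4)): returned 'PQL0', offset=4
After 2 (seek(-5, CUR)): offset=0
After 3 (tell()): offset=0
After 4 (seek(-24, END)): offset=0
After 5 (seek(-2, END)): offset=22
After 6 (read(7)): returned 'MN', offset=24
After 7 (seek(21, SET)): offset=21
After 8 (read(5)): returned 'KMN', offset=24
After 9 (tell()): offset=24
After 10 (read(4)): returned '', offset=24
After 11 (read(8)): returned '', offset=24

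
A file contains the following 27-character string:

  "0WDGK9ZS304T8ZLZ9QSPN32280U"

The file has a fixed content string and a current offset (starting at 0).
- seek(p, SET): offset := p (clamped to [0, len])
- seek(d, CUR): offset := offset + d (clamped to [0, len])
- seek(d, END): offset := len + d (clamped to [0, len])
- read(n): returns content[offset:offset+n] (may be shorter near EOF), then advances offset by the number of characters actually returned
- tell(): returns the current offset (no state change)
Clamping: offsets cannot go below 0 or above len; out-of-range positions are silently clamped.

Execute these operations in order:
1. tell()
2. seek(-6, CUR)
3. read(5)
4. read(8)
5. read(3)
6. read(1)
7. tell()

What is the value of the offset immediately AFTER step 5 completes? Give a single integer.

Answer: 16

Derivation:
After 1 (tell()): offset=0
After 2 (seek(-6, CUR)): offset=0
After 3 (read(5)): returned '0WDGK', offset=5
After 4 (read(8)): returned '9ZS304T8', offset=13
After 5 (read(3)): returned 'ZLZ', offset=16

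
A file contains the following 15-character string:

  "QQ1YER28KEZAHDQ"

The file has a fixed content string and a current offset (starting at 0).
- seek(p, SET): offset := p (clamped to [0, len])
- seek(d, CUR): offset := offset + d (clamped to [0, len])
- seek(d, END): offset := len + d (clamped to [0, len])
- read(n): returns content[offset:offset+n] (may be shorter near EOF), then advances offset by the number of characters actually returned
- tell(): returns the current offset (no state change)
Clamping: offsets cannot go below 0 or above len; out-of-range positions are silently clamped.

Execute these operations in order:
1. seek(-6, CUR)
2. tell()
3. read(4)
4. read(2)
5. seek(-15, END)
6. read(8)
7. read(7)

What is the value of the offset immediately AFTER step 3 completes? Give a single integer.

Answer: 4

Derivation:
After 1 (seek(-6, CUR)): offset=0
After 2 (tell()): offset=0
After 3 (read(4)): returned 'QQ1Y', offset=4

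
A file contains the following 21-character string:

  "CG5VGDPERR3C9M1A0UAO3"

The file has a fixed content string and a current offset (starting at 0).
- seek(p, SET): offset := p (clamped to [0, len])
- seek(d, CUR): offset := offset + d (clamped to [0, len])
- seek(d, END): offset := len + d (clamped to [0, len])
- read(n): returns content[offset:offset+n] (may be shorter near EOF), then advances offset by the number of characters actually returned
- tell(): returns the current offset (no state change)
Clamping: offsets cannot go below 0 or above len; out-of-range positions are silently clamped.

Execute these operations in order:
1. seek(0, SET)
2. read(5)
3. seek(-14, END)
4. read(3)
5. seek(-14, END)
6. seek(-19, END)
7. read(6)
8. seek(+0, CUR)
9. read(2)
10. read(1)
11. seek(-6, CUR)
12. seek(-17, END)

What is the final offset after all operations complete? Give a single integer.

Answer: 4

Derivation:
After 1 (seek(0, SET)): offset=0
After 2 (read(5)): returned 'CG5VG', offset=5
After 3 (seek(-14, END)): offset=7
After 4 (read(3)): returned 'ERR', offset=10
After 5 (seek(-14, END)): offset=7
After 6 (seek(-19, END)): offset=2
After 7 (read(6)): returned '5VGDPE', offset=8
After 8 (seek(+0, CUR)): offset=8
After 9 (read(2)): returned 'RR', offset=10
After 10 (read(1)): returned '3', offset=11
After 11 (seek(-6, CUR)): offset=5
After 12 (seek(-17, END)): offset=4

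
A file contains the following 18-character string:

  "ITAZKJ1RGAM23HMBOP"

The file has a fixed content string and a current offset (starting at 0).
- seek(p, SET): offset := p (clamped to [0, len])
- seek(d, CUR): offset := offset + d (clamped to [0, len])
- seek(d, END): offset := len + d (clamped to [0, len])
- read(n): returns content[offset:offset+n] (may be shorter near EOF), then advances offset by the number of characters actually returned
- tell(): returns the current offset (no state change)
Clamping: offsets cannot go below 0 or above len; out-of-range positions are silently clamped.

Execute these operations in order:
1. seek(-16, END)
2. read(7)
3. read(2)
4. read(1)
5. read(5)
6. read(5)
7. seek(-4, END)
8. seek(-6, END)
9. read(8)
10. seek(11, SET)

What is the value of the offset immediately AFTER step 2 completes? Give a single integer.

Answer: 9

Derivation:
After 1 (seek(-16, END)): offset=2
After 2 (read(7)): returned 'AZKJ1RG', offset=9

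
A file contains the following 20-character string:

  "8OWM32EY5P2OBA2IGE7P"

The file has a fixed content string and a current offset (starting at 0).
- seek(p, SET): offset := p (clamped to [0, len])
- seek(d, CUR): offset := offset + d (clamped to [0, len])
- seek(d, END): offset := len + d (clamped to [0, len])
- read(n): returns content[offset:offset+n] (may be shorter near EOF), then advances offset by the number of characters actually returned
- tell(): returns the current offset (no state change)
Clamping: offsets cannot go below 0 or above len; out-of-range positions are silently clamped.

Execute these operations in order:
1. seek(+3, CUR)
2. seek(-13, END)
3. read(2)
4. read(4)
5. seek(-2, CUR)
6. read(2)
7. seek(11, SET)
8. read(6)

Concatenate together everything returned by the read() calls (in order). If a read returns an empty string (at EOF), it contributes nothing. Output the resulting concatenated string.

Answer: Y5P2OBOBOBA2IG

Derivation:
After 1 (seek(+3, CUR)): offset=3
After 2 (seek(-13, END)): offset=7
After 3 (read(2)): returned 'Y5', offset=9
After 4 (read(4)): returned 'P2OB', offset=13
After 5 (seek(-2, CUR)): offset=11
After 6 (read(2)): returned 'OB', offset=13
After 7 (seek(11, SET)): offset=11
After 8 (read(6)): returned 'OBA2IG', offset=17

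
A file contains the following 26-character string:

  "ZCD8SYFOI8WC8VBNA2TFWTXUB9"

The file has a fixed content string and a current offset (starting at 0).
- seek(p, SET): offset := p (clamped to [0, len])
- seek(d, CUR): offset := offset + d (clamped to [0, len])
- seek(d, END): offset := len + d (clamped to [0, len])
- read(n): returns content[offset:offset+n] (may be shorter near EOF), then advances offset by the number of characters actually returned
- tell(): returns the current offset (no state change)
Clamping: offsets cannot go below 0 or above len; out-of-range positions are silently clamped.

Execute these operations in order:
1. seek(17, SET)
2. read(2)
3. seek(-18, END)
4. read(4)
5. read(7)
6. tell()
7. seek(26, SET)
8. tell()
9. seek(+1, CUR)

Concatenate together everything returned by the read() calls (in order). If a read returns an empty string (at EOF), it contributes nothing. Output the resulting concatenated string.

After 1 (seek(17, SET)): offset=17
After 2 (read(2)): returned '2T', offset=19
After 3 (seek(-18, END)): offset=8
After 4 (read(4)): returned 'I8WC', offset=12
After 5 (read(7)): returned '8VBNA2T', offset=19
After 6 (tell()): offset=19
After 7 (seek(26, SET)): offset=26
After 8 (tell()): offset=26
After 9 (seek(+1, CUR)): offset=26

Answer: 2TI8WC8VBNA2T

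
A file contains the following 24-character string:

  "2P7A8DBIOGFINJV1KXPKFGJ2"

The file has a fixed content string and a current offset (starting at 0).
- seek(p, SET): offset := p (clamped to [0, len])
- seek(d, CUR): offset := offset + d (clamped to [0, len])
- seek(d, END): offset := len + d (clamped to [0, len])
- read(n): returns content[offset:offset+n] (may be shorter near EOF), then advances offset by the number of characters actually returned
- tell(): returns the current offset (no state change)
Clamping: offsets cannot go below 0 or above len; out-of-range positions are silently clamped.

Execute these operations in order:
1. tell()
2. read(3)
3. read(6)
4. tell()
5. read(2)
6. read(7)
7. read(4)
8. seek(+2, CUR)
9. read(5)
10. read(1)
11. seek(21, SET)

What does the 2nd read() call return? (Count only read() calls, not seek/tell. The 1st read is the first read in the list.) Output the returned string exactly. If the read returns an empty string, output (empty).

Answer: A8DBIO

Derivation:
After 1 (tell()): offset=0
After 2 (read(3)): returned '2P7', offset=3
After 3 (read(6)): returned 'A8DBIO', offset=9
After 4 (tell()): offset=9
After 5 (read(2)): returned 'GF', offset=11
After 6 (read(7)): returned 'INJV1KX', offset=18
After 7 (read(4)): returned 'PKFG', offset=22
After 8 (seek(+2, CUR)): offset=24
After 9 (read(5)): returned '', offset=24
After 10 (read(1)): returned '', offset=24
After 11 (seek(21, SET)): offset=21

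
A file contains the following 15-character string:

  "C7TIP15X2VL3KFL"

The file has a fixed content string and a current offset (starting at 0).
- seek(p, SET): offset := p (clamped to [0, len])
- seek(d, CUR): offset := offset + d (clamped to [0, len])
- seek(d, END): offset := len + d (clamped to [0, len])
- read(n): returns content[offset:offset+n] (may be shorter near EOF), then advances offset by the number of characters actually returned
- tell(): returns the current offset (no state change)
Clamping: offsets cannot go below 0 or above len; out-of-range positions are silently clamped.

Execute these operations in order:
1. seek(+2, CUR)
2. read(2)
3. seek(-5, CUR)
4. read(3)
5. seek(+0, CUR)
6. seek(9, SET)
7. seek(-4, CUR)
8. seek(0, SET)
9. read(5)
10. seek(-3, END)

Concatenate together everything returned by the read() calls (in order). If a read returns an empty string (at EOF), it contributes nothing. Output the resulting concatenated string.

After 1 (seek(+2, CUR)): offset=2
After 2 (read(2)): returned 'TI', offset=4
After 3 (seek(-5, CUR)): offset=0
After 4 (read(3)): returned 'C7T', offset=3
After 5 (seek(+0, CUR)): offset=3
After 6 (seek(9, SET)): offset=9
After 7 (seek(-4, CUR)): offset=5
After 8 (seek(0, SET)): offset=0
After 9 (read(5)): returned 'C7TIP', offset=5
After 10 (seek(-3, END)): offset=12

Answer: TIC7TC7TIP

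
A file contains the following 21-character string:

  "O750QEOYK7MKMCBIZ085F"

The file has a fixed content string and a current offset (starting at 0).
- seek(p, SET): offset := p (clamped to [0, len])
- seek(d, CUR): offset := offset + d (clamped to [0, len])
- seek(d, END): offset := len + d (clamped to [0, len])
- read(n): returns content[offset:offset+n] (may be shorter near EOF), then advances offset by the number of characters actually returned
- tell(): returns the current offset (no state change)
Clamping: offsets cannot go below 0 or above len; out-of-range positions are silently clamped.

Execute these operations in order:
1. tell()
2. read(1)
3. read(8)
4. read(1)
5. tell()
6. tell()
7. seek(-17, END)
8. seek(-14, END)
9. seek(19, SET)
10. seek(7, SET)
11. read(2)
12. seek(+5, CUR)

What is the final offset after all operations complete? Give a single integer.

Answer: 14

Derivation:
After 1 (tell()): offset=0
After 2 (read(1)): returned 'O', offset=1
After 3 (read(8)): returned '750QEOYK', offset=9
After 4 (read(1)): returned '7', offset=10
After 5 (tell()): offset=10
After 6 (tell()): offset=10
After 7 (seek(-17, END)): offset=4
After 8 (seek(-14, END)): offset=7
After 9 (seek(19, SET)): offset=19
After 10 (seek(7, SET)): offset=7
After 11 (read(2)): returned 'YK', offset=9
After 12 (seek(+5, CUR)): offset=14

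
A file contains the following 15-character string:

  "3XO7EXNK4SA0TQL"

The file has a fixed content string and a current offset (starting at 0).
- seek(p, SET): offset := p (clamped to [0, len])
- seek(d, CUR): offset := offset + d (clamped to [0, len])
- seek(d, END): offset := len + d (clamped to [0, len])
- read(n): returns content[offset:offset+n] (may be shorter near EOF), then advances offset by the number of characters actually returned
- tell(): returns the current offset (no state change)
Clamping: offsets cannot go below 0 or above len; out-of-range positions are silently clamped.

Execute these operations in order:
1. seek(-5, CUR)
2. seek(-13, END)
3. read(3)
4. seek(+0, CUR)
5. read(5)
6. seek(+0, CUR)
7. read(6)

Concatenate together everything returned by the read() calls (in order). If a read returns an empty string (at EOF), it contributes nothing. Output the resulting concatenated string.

Answer: O7EXNK4SA0TQL

Derivation:
After 1 (seek(-5, CUR)): offset=0
After 2 (seek(-13, END)): offset=2
After 3 (read(3)): returned 'O7E', offset=5
After 4 (seek(+0, CUR)): offset=5
After 5 (read(5)): returned 'XNK4S', offset=10
After 6 (seek(+0, CUR)): offset=10
After 7 (read(6)): returned 'A0TQL', offset=15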